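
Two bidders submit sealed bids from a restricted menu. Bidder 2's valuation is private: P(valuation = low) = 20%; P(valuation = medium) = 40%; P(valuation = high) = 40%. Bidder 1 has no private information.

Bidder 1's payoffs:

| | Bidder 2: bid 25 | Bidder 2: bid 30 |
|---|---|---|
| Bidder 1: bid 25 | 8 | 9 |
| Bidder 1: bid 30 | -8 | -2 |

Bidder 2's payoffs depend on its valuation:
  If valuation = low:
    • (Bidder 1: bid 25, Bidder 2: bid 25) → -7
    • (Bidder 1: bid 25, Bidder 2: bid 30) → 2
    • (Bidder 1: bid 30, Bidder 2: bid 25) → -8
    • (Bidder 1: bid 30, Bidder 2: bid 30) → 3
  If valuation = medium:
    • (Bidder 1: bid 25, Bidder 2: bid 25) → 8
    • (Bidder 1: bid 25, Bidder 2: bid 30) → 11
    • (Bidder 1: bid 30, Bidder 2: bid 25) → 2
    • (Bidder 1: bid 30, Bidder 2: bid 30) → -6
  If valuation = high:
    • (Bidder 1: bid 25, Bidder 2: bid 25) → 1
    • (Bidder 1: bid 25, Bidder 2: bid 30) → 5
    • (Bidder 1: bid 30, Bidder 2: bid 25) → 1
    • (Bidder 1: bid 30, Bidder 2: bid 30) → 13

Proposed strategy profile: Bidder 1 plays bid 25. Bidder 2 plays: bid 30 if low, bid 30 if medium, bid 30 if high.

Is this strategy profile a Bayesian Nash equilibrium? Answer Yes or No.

Bidder 1 plays bid 25: E[bid 25] = 0.2·(9) + 0.4·(9) + 0.4·(9) = 9; E[bid 30] = -2. Best-responding. ✓
Bidder 2 (valuation low), facing bid 25: bid 25 gives -7, bid 30 gives 2. Proposed bid 30 is best. ✓
Bidder 2 (valuation medium), facing bid 25: bid 25 gives 8, bid 30 gives 11. Proposed bid 30 is best. ✓
Bidder 2 (valuation high), facing bid 25: bid 25 gives 1, bid 30 gives 5. Proposed bid 30 is best. ✓

Yes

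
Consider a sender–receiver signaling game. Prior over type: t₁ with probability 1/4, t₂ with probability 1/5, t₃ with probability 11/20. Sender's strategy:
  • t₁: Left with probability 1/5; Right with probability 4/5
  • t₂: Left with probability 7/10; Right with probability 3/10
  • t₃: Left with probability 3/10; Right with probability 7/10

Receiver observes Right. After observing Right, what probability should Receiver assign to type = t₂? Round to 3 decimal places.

Apply Bayes' rule using the sender's strategy as the likelihood.
P(Right) = (1/4)·(4/5) + (1/5)·(3/10) + (11/20)·(7/10) = 129/200
P(t₂ | Right) = ((1/5)·(3/10)) / (129/200) = (3/50) / (129/200) = 4/43

0.093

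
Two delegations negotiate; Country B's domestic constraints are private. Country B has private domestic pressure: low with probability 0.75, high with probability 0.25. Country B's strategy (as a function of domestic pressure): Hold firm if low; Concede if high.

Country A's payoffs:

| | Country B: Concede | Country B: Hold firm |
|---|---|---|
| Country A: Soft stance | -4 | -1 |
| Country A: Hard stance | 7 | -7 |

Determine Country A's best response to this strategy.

Soft stance

Compute Country A's expected payoff for each action, taking the expectation over Country B's type.
E[Soft stance] = 0.75·(-1) + 0.25·(-4) = -1.75
E[Hard stance] = 0.75·(-7) + 0.25·(7) = -3.5
Best response: Soft stance (-1.75 is the largest).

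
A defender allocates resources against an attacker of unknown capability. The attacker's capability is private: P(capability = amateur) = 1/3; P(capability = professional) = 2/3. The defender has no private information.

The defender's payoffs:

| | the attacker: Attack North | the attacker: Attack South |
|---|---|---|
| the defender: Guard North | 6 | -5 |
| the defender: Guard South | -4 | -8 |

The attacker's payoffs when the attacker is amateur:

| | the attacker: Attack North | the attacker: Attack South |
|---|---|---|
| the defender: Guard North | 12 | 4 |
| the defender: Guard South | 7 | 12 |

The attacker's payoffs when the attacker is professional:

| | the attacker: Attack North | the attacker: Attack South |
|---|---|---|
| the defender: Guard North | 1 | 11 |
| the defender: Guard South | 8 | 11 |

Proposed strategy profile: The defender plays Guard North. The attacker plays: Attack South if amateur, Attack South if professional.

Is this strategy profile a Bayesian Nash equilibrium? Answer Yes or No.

A profile is a BNE iff every type of every player is best-responding given beliefs about the other side.
The defender plays Guard North: E[Guard North] = 1/3·(-5) + 2/3·(-5) = -5; E[Guard South] = -8. Best-responding. ✓
The attacker (capability amateur), facing Guard North: Attack North gives 12, Attack South gives 4. Proposed Attack South is not best — profitable deviation exists. ✗
The attacker (capability professional), facing Guard North: Attack North gives 1, Attack South gives 11. Proposed Attack South is best. ✓

No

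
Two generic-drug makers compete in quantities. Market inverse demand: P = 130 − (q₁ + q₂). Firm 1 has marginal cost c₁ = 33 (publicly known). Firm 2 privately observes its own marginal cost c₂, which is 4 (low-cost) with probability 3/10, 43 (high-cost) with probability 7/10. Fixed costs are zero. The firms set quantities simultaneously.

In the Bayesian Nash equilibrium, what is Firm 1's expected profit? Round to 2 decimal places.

Type-c best response for Firm 2: q₂(c) = (130 − c)/2 − q₁/2.
Firm 1 maximizes expected profit; its first-order condition is 130 − 2q₁ − E[q₂] − 33 = 0.
Substituting E[q₂] and solving: E[c₂] = 31.3, so q₁ = (130 − 2·33 + 31.3)/3 = 31.7667.
E[P] = 130 − (q₁ + E[q₂]) = 64.7667; Firm 1's expected profit = (E[P] − 33)·q₁ = (64.7667 − 33)·31.7667 = 1009.12.

1009.12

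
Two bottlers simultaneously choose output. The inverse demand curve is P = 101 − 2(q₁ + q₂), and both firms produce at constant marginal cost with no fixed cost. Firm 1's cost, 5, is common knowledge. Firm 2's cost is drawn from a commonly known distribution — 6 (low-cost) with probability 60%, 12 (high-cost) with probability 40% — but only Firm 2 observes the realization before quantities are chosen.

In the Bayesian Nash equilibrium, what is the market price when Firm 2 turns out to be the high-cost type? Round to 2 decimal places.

Firm 2 with cost c maximizes (101 − 2(q₁+q₂) − c)·q₂, giving q₂(c) = (101 − c − 2q₁)/4.
E[c₂] = 0.6·6 + 0.4·12 = 8.4
Firm 1's FOC against E[q₂] yields q₁ = (101 − 2·5 + E[c₂])/6 = (101 − 10 + 8.4)/6 = 16.5667.
q₂(high-cost) = 13.9667, so P = 101 − 2·(16.5667 + 13.9667) = 39.9333.

39.93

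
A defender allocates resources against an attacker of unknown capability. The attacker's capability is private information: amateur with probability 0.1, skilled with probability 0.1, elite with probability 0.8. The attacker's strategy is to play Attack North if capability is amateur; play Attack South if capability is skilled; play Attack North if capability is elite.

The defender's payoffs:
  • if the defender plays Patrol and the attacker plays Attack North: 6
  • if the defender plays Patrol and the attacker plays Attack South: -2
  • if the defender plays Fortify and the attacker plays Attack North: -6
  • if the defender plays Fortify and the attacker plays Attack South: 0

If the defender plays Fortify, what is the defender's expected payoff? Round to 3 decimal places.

-5.400

E[Fortify] = 0.1·(-6) + 0.1·0 + 0.8·(-6) = (-0.6) + 0 + (-4.8) = -5.4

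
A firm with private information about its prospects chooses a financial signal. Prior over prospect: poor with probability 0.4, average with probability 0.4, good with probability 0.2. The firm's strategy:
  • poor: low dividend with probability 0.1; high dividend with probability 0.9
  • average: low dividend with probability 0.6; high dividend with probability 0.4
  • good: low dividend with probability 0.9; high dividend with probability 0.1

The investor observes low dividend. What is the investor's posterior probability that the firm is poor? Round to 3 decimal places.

0.087

Apply Bayes' rule using the sender's strategy as the likelihood.
P(low dividend) = 0.4·0.1 + 0.4·0.6 + 0.2·0.9 = 0.46
P(poor | low dividend) = (0.4·0.1) / 0.46 = 0.04 / 0.46 = 0.0869565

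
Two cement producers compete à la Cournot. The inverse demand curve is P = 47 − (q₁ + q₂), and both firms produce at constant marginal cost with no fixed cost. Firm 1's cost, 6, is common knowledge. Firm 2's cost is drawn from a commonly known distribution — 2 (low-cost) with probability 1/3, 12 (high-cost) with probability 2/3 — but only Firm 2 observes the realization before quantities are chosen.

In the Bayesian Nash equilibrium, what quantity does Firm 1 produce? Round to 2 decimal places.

Type-c best response for Firm 2: q₂(c) = (47 − c)/2 − q₁/2.
Firm 1 maximizes expected profit; its first-order condition is 47 − 2q₁ − E[q₂] − 6 = 0.
Substituting E[q₂] and solving: E[c₂] = 8.66667, so q₁ = (47 − 2·6 + 8.66667)/3 = 14.5556.

14.56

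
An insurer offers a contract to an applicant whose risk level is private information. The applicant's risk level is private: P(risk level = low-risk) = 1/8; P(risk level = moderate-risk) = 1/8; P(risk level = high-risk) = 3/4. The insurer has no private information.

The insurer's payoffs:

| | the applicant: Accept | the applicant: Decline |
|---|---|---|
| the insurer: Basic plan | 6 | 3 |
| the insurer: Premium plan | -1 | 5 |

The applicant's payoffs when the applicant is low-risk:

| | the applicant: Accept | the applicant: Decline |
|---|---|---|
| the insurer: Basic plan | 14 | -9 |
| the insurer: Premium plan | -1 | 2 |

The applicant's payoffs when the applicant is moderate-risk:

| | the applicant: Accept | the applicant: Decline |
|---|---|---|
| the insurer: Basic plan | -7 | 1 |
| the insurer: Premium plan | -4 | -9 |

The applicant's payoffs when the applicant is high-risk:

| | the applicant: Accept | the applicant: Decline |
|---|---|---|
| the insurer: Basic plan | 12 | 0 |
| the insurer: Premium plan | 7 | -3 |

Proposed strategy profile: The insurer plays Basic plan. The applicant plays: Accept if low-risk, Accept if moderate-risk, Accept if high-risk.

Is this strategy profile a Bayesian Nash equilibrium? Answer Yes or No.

No

The insurer plays Basic plan: E[Basic plan] = 1/8·(6) + 1/8·(6) + 3/4·(6) = 6; E[Premium plan] = -1. Best-responding. ✓
The applicant (risk level low-risk), facing Basic plan: Accept gives 14, Decline gives -9. Proposed Accept is best. ✓
The applicant (risk level moderate-risk), facing Basic plan: Accept gives -7, Decline gives 1. Proposed Accept is not best — profitable deviation exists. ✗
The applicant (risk level high-risk), facing Basic plan: Accept gives 12, Decline gives 0. Proposed Accept is best. ✓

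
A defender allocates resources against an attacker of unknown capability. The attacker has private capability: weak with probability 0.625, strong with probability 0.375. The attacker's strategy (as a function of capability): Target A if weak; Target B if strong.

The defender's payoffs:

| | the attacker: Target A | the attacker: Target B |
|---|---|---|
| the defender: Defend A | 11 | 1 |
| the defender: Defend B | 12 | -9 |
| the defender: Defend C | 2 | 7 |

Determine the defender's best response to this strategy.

Defend A

Compute the defender's expected payoff for each action, taking the expectation over the attacker's type.
E[Defend A] = 0.625·(11) + 0.375·(1) = 7.25
E[Defend B] = 0.625·(12) + 0.375·(-9) = 4.125
E[Defend C] = 0.625·(2) + 0.375·(7) = 3.875
Best response: Defend A (7.25 is the largest).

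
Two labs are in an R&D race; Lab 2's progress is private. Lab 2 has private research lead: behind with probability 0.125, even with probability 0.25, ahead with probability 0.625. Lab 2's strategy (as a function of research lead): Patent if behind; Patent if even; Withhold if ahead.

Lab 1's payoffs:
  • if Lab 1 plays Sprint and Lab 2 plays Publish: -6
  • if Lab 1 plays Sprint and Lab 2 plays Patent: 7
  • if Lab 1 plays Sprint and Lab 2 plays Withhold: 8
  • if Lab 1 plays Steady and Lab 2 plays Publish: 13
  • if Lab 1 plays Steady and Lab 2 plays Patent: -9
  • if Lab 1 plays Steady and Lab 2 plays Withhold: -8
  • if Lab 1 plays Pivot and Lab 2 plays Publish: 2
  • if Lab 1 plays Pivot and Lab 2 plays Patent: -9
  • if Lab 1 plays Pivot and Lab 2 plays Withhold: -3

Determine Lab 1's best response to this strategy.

Sprint

E[Sprint] = 0.125·(7) + 0.25·(7) + 0.625·(8) = 7.625
E[Steady] = 0.125·(-9) + 0.25·(-9) + 0.625·(-8) = -8.375
E[Pivot] = 0.125·(-9) + 0.25·(-9) + 0.625·(-3) = -5.25
Best response: Sprint (7.625 is the largest).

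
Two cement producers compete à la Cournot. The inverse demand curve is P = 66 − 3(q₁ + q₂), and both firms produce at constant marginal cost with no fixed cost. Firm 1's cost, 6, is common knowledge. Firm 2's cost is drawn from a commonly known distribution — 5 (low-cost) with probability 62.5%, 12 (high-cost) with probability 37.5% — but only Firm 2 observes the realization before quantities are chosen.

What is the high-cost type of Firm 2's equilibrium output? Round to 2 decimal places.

Type-c best response for Firm 2: q₂(c) = (66 − c)/6 − q₁/2.
Firm 1 maximizes expected profit; its first-order condition is 66 − 6q₁ − 3E[q₂] − 6 = 0.
Substituting E[q₂] and solving: E[c₂] = 7.625, so q₁ = (66 − 2·6 + 7.625)/9 = 6.84722.
q₂(high-cost) = (66 − 12 − 3·6.84722)/6 = 5.57639.

5.58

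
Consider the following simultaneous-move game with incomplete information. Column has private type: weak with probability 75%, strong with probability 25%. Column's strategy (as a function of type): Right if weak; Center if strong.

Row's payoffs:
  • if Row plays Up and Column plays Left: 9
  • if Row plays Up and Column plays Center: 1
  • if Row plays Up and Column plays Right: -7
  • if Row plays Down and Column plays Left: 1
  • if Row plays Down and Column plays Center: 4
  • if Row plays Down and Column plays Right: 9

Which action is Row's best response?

Down

E[Up] = 0.75·(-7) + 0.25·(1) = -5
E[Down] = 0.75·(9) + 0.25·(4) = 7.75
Best response: Down (7.75 is the largest).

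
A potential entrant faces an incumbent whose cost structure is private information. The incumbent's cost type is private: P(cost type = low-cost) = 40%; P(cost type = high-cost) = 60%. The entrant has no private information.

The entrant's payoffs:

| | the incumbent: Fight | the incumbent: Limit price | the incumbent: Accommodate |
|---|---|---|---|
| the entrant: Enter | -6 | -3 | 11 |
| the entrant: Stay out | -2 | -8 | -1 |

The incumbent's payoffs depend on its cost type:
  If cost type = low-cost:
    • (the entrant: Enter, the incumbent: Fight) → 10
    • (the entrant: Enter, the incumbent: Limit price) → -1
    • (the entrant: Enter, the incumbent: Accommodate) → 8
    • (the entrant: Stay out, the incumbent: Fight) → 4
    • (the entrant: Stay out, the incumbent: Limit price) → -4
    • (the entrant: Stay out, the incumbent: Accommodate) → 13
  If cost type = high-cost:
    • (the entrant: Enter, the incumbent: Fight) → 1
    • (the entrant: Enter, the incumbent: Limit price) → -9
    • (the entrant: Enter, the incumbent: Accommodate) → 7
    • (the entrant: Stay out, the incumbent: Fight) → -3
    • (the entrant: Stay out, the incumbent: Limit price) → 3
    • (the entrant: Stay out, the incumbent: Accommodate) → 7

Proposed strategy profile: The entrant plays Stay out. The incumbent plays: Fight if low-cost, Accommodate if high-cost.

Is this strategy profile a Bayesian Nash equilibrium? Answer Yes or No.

No

The entrant plays Stay out: E[Stay out] = 0.4·(-2) + 0.6·(-1) = -1.4; E[Enter] = 4.2. Not best-responding. ✗
The incumbent (cost type low-cost), facing Stay out: Fight gives 4, Limit price gives -4, Accommodate gives 13. Proposed Fight is not best — profitable deviation exists. ✗
The incumbent (cost type high-cost), facing Stay out: Fight gives -3, Limit price gives 3, Accommodate gives 7. Proposed Accommodate is best. ✓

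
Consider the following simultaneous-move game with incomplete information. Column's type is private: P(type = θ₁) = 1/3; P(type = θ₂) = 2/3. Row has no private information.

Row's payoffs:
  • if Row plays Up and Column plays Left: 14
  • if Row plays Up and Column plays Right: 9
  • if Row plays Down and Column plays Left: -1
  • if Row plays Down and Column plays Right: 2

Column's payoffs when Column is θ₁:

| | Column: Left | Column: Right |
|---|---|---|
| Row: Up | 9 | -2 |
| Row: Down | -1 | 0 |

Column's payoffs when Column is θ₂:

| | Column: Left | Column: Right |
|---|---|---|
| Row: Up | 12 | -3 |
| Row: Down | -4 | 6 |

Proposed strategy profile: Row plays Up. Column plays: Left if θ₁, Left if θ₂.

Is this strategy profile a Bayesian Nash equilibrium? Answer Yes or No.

Yes

Row plays Up: E[Up] = 1/3·(14) + 2/3·(14) = 14; E[Down] = -1. Best-responding. ✓
Column (type θ₁), facing Up: Left gives 9, Right gives -2. Proposed Left is best. ✓
Column (type θ₂), facing Up: Left gives 12, Right gives -3. Proposed Left is best. ✓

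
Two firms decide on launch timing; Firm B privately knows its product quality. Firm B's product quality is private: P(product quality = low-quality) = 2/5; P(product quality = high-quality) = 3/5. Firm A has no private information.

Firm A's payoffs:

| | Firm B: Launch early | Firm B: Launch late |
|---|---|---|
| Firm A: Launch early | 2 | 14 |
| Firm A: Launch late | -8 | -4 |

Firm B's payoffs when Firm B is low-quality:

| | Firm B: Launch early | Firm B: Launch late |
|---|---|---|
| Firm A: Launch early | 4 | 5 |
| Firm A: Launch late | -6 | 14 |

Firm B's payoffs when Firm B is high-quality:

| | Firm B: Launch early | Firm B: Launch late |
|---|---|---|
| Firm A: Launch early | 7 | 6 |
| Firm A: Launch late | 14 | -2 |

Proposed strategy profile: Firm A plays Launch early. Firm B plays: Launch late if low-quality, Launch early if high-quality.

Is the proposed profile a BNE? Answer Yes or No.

Firm A plays Launch early: E[Launch early] = 2/5·(14) + 3/5·(2) = 34/5; E[Launch late] = -32/5. Best-responding. ✓
Firm B (product quality low-quality), facing Launch early: Launch early gives 4, Launch late gives 5. Proposed Launch late is best. ✓
Firm B (product quality high-quality), facing Launch early: Launch early gives 7, Launch late gives 6. Proposed Launch early is best. ✓

Yes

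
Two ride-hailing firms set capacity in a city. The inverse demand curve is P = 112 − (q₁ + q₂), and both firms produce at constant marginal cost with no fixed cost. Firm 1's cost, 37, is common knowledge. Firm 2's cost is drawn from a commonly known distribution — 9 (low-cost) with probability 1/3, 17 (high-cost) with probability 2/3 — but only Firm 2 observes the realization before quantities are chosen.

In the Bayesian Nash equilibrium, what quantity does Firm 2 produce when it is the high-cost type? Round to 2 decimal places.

Each type of Firm 2 best-responds to q₁; Firm 1 best-responds to the expected q₂ over Firm 2's types.
Firm 2 with cost c maximizes (112 − (q₁+q₂) − c)·q₂, giving q₂(c) = (112 − c − q₁)/2.
E[c₂] = 1/3·9 + 2/3·17 = 14.3333
Firm 1's FOC against E[q₂] yields q₁ = (112 − 2·37 + E[c₂])/3 = (112 − 74 + 14.3333)/3 = 17.4444.
q₂(high-cost) = (112 − 17 − 17.4444)/2 = 38.7778.

38.78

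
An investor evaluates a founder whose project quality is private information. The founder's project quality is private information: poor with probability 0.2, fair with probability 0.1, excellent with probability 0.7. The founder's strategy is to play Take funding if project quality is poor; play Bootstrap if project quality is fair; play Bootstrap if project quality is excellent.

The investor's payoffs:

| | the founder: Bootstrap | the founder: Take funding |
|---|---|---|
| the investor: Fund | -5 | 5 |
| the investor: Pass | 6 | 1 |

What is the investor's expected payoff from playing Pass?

5

Take the expectation over the founder's project quality, weighting each type's action by its prior probability.
E[Pass] = 0.2·1 + 0.1·6 + 0.7·6 = 0.2 + 0.6 + 4.2 = 5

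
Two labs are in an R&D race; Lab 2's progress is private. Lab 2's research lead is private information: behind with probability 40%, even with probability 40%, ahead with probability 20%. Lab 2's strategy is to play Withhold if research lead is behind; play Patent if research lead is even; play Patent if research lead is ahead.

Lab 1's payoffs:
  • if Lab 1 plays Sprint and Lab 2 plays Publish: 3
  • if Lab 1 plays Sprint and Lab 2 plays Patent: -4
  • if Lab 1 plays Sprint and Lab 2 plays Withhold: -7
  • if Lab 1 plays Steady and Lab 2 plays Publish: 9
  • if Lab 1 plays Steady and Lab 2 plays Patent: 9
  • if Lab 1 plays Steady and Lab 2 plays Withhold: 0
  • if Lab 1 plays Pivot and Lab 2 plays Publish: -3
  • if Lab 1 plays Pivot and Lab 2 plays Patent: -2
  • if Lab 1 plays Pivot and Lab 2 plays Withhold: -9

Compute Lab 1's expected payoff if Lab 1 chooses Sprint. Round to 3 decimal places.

-5.200

Take the expectation over Lab 2's research lead, weighting each type's action by its prior probability.
E[Sprint] = 0.4·(-7) + 0.4·(-4) + 0.2·(-4) = (-2.8) + (-1.6) + (-0.8) = -5.2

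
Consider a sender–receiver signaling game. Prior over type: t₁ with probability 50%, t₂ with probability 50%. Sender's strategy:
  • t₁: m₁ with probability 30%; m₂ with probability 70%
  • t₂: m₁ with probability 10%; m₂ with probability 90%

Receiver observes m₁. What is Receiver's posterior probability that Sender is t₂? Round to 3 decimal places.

0.250

P(m₁) = 0.5·0.3 + 0.5·0.1 = 0.2
P(t₂ | m₁) = (0.5·0.1) / 0.2 = 0.05 / 0.2 = 0.25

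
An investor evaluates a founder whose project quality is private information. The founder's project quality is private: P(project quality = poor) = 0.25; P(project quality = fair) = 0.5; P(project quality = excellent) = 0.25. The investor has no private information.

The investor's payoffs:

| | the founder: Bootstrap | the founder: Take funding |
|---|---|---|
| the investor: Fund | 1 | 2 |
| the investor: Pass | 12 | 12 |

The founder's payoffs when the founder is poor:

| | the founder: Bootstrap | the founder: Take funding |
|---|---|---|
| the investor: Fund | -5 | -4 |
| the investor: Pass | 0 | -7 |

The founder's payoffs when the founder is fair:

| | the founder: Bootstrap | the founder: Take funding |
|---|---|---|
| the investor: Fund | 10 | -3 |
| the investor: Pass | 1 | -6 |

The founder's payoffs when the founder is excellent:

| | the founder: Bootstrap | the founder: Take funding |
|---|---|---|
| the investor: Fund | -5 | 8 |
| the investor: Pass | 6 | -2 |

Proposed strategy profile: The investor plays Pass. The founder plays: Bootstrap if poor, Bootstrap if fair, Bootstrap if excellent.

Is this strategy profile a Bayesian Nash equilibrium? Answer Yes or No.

The investor plays Pass: E[Pass] = 0.25·(12) + 0.5·(12) + 0.25·(12) = 12; E[Fund] = 1. Best-responding. ✓
The founder (project quality poor), facing Pass: Bootstrap gives 0, Take funding gives -7. Proposed Bootstrap is best. ✓
The founder (project quality fair), facing Pass: Bootstrap gives 1, Take funding gives -6. Proposed Bootstrap is best. ✓
The founder (project quality excellent), facing Pass: Bootstrap gives 6, Take funding gives -2. Proposed Bootstrap is best. ✓

Yes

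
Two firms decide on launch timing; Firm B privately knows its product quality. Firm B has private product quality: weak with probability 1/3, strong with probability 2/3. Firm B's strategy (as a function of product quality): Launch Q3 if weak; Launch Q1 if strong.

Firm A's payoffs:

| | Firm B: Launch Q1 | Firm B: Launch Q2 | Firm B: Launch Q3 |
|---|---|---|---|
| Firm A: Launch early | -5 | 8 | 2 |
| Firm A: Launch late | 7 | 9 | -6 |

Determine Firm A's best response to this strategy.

Compute Firm A's expected payoff for each action, taking the expectation over Firm B's type.
E[Launch early] = 1/3·(2) + 2/3·(-5) = -8/3
E[Launch late] = 1/3·(-6) + 2/3·(7) = 8/3
Best response: Launch late (8/3 is the largest).

Launch late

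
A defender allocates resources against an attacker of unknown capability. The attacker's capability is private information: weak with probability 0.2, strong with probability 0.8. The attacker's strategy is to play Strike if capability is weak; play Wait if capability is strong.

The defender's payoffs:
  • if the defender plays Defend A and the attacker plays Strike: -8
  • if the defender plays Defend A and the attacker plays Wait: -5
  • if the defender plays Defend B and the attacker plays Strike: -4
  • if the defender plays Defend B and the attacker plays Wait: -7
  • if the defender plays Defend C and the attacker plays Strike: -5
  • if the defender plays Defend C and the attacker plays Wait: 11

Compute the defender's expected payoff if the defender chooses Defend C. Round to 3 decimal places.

7.800

E[Defend C] = 0.2·(-5) + 0.8·11 = (-1) + 8.8 = 7.8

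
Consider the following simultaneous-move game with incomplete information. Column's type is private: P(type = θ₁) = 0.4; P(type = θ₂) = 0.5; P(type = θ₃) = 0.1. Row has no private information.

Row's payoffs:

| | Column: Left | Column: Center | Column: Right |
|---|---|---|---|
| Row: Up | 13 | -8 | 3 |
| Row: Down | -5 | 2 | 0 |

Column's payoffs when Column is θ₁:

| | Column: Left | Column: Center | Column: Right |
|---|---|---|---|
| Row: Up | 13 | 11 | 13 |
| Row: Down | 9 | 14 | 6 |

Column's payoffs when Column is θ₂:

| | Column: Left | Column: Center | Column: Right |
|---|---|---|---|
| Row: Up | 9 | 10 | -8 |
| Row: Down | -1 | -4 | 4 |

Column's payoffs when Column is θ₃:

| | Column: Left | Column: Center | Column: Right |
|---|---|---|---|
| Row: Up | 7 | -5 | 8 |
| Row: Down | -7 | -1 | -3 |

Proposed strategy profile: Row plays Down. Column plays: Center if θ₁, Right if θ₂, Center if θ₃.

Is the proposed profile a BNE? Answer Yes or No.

Yes

Row plays Down: E[Down] = 0.4·(2) + 0.5·(0) + 0.1·(2) = 1; E[Up] = -2.5. Best-responding. ✓
Column (type θ₁), facing Down: Left gives 9, Center gives 14, Right gives 6. Proposed Center is best. ✓
Column (type θ₂), facing Down: Left gives -1, Center gives -4, Right gives 4. Proposed Right is best. ✓
Column (type θ₃), facing Down: Left gives -7, Center gives -1, Right gives -3. Proposed Center is best. ✓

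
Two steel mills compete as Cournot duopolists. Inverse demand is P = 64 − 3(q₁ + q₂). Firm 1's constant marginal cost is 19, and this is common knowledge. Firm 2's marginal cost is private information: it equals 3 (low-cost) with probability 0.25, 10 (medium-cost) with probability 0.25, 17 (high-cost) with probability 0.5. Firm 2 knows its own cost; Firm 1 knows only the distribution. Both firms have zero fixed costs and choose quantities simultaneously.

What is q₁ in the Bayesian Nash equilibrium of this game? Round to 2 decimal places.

Firm 2 with cost c maximizes (64 − 3(q₁+q₂) − c)·q₂, giving q₂(c) = (64 − c − 3q₁)/6.
E[c₂] = 0.25·3 + 0.25·10 + 0.5·17 = 11.75
Firm 1's FOC against E[q₂] yields q₁ = (64 − 2·19 + E[c₂])/9 = (64 − 38 + 11.75)/9 = 4.19444.

4.19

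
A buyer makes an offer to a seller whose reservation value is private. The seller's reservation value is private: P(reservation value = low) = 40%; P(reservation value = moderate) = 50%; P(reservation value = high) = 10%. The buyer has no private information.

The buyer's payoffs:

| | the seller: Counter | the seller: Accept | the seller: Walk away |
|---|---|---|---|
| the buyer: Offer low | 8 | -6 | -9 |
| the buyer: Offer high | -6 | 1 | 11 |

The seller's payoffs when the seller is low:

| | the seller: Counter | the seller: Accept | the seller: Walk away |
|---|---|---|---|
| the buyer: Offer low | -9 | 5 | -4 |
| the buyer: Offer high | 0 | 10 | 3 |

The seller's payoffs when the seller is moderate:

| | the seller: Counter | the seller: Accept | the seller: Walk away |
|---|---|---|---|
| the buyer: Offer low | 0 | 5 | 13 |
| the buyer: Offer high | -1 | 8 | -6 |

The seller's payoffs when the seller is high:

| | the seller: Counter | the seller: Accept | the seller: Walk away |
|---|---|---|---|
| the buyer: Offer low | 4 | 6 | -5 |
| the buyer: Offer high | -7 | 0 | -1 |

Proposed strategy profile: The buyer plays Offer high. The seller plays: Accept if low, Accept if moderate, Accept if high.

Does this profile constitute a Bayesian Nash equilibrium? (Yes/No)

A profile is a BNE iff every type of every player is best-responding given beliefs about the other side.
The buyer plays Offer high: E[Offer high] = 0.4·(1) + 0.5·(1) + 0.1·(1) = 1; E[Offer low] = -6. Best-responding. ✓
The seller (reservation value low), facing Offer high: Counter gives 0, Accept gives 10, Walk away gives 3. Proposed Accept is best. ✓
The seller (reservation value moderate), facing Offer high: Counter gives -1, Accept gives 8, Walk away gives -6. Proposed Accept is best. ✓
The seller (reservation value high), facing Offer high: Counter gives -7, Accept gives 0, Walk away gives -1. Proposed Accept is best. ✓

Yes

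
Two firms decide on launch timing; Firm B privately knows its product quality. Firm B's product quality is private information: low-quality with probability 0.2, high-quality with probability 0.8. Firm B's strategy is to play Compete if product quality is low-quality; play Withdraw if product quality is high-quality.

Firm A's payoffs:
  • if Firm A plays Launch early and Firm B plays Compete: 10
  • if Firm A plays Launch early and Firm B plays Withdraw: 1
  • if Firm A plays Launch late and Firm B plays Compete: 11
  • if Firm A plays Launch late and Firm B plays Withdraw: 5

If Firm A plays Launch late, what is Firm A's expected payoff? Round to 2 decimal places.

E[Launch late] = 0.2·11 + 0.8·5 = 2.2 + 4 = 6.2

6.20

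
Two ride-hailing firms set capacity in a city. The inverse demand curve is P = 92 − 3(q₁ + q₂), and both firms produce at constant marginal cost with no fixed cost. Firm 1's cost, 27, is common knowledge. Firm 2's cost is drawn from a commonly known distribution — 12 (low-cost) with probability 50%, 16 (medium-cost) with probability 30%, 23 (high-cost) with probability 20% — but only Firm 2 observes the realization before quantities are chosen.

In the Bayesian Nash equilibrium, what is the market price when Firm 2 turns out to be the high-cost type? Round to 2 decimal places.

Firm 2 with cost c maximizes (92 − 3(q₁+q₂) − c)·q₂, giving q₂(c) = (92 − c − 3q₁)/6.
E[c₂] = 0.5·12 + 0.3·16 + 0.2·23 = 15.4
Firm 1's FOC against E[q₂] yields q₁ = (92 − 2·27 + E[c₂])/9 = (92 − 54 + 15.4)/9 = 5.93333.
q₂(high-cost) = 8.53333, so P = 92 − 3·(5.93333 + 8.53333) = 48.6.

48.60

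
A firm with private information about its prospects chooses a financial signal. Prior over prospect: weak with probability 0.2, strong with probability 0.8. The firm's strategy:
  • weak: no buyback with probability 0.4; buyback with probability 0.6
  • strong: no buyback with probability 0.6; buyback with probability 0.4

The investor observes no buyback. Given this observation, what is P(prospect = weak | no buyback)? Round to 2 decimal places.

Apply Bayes' rule using the sender's strategy as the likelihood.
P(no buyback) = 0.2·0.4 + 0.8·0.6 = 0.56
P(weak | no buyback) = (0.2·0.4) / 0.56 = 0.08 / 0.56 = 0.142857

0.14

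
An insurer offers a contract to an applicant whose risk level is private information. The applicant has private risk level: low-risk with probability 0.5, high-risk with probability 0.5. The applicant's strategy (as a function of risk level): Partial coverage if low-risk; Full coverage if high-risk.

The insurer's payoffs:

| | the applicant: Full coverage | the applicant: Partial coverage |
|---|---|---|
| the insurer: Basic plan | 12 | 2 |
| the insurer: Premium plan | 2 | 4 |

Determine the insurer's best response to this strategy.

E[Basic plan] = 0.5·(2) + 0.5·(12) = 7
E[Premium plan] = 0.5·(4) + 0.5·(2) = 3
Best response: Basic plan (7 is the largest).

Basic plan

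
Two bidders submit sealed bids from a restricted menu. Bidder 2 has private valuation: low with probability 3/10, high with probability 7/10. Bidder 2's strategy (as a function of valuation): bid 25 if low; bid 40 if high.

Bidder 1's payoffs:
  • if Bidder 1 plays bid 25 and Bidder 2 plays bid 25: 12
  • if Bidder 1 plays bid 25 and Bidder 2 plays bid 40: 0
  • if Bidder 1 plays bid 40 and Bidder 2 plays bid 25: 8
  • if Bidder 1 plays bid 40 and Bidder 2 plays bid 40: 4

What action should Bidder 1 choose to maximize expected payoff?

Compute Bidder 1's expected payoff for each action, taking the expectation over Bidder 2's type.
E[bid 25] = 3/10·(12) + 7/10·(0) = 18/5
E[bid 40] = 3/10·(8) + 7/10·(4) = 26/5
Best response: bid 40 (26/5 is the largest).

bid 40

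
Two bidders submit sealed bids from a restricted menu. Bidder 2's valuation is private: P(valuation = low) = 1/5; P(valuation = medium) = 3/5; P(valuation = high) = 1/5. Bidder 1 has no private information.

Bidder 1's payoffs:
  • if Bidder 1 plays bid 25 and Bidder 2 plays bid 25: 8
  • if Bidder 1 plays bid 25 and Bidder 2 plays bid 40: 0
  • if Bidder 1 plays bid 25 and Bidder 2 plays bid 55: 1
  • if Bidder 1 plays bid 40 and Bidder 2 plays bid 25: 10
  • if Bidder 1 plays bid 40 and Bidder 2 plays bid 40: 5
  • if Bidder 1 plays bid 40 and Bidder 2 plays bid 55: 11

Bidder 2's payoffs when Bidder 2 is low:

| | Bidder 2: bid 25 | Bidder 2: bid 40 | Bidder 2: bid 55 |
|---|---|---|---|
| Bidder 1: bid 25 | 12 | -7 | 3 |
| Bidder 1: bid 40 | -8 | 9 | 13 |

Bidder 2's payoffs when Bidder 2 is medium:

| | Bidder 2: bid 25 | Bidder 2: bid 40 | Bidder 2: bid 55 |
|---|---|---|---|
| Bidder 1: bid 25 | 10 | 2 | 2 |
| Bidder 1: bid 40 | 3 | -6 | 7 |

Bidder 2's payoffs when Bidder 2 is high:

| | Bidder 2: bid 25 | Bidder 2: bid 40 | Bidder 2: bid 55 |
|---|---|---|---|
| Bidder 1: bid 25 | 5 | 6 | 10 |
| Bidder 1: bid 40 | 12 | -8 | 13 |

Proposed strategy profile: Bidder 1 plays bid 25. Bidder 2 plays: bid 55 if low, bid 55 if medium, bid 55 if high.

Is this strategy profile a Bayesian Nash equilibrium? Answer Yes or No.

A profile is a BNE iff every type of every player is best-responding given beliefs about the other side.
Bidder 1 plays bid 25: E[bid 25] = 1/5·(1) + 3/5·(1) + 1/5·(1) = 1; E[bid 40] = 11. Not best-responding. ✗
Bidder 2 (valuation low), facing bid 25: bid 25 gives 12, bid 40 gives -7, bid 55 gives 3. Proposed bid 55 is not best — profitable deviation exists. ✗
Bidder 2 (valuation medium), facing bid 25: bid 25 gives 10, bid 40 gives 2, bid 55 gives 2. Proposed bid 55 is not best — profitable deviation exists. ✗
Bidder 2 (valuation high), facing bid 25: bid 25 gives 5, bid 40 gives 6, bid 55 gives 10. Proposed bid 55 is best. ✓

No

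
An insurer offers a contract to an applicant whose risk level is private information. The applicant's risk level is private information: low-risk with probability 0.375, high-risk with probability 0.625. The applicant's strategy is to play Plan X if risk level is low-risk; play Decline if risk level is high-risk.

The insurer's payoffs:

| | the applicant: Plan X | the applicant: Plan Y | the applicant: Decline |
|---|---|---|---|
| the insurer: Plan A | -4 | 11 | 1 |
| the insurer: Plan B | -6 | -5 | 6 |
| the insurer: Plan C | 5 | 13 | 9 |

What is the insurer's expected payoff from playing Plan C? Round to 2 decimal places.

7.50

Take the expectation over the applicant's risk level, weighting each type's action by its prior probability.
E[Plan C] = 0.375·5 + 0.625·9 = 1.875 + 5.625 = 7.5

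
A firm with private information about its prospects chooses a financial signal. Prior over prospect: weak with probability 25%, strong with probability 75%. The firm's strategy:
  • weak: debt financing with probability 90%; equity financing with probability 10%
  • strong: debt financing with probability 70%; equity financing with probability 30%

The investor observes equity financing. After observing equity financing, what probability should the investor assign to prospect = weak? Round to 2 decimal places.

P(equity financing) = 0.25·0.1 + 0.75·0.3 = 0.25
P(weak | equity financing) = (0.25·0.1) / 0.25 = 0.025 / 0.25 = 0.1

0.10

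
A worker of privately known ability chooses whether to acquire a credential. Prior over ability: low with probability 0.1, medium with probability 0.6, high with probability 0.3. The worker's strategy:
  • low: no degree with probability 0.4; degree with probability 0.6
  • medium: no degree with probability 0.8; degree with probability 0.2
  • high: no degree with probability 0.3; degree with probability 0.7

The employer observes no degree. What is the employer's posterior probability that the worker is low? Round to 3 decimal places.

0.066

P(no degree) = 0.1·0.4 + 0.6·0.8 + 0.3·0.3 = 0.61
P(low | no degree) = (0.1·0.4) / 0.61 = 0.04 / 0.61 = 0.0655738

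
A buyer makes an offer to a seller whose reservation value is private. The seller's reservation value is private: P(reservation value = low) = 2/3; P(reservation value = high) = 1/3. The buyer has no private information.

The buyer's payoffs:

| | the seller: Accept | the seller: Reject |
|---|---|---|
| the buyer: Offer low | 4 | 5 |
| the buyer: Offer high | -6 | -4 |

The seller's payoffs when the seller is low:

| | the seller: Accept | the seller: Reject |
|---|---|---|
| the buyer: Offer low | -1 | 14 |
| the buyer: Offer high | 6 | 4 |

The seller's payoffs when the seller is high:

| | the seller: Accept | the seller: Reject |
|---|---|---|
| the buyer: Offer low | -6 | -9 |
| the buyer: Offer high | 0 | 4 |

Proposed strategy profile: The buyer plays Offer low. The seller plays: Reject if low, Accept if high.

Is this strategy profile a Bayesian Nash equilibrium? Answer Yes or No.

Yes

The buyer plays Offer low: E[Offer low] = 2/3·(5) + 1/3·(4) = 14/3; E[Offer high] = -14/3. Best-responding. ✓
The seller (reservation value low), facing Offer low: Accept gives -1, Reject gives 14. Proposed Reject is best. ✓
The seller (reservation value high), facing Offer low: Accept gives -6, Reject gives -9. Proposed Accept is best. ✓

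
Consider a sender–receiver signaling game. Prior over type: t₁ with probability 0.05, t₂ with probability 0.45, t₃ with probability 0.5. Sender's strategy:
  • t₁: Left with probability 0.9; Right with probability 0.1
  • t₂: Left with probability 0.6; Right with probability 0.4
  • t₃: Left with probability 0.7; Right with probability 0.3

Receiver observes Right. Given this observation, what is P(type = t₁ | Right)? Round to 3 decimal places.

P(Right) = 0.05·0.1 + 0.45·0.4 + 0.5·0.3 = 0.335
P(t₁ | Right) = (0.05·0.1) / 0.335 = 0.005 / 0.335 = 0.0149254

0.015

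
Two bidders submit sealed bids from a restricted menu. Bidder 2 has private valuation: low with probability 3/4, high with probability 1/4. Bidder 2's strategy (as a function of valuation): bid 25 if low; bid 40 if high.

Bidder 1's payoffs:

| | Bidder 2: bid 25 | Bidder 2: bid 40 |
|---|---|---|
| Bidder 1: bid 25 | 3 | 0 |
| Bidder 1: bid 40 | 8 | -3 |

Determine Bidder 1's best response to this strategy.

E[bid 25] = 3/4·(3) + 1/4·(0) = 9/4
E[bid 40] = 3/4·(8) + 1/4·(-3) = 21/4
Best response: bid 40 (21/4 is the largest).

bid 40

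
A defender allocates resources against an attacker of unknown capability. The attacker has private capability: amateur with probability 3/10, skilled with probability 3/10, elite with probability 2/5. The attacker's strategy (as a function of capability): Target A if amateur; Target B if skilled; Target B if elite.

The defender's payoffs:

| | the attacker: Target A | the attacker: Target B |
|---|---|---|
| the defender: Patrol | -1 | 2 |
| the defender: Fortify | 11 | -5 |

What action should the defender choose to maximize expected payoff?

Patrol

E[Patrol] = 3/10·(-1) + 3/10·(2) + 2/5·(2) = 11/10
E[Fortify] = 3/10·(11) + 3/10·(-5) + 2/5·(-5) = -1/5
Best response: Patrol (11/10 is the largest).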